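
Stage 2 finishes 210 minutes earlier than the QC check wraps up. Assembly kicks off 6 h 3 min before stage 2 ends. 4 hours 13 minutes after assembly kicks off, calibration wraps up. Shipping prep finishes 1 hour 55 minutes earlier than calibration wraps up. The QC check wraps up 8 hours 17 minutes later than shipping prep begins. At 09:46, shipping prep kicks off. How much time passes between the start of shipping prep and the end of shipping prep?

1 h 2 min

The QC check ends at 09:46 + 497 min = 18:03.
Stage 2 ends at 18:03 − 210 min = 14:33.
Assembly starts at 14:33 − 363 min = 08:30.
Calibration ends at 08:30 + 253 min = 12:43.
Shipping prep ends at 12:43 − 115 min = 10:48.
From 09:46 to 10:48 is 1 h 2 min.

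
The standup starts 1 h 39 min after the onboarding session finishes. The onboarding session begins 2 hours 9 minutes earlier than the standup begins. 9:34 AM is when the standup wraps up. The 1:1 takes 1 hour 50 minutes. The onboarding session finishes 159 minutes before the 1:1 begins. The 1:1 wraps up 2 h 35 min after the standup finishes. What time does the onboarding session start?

The 1:1 ends at 9:34 AM + 155 min = 12:09 PM.
The 1:1 starts at 12:09 PM − 110 min = 10:19 AM.
The onboarding session ends at 10:19 AM − 159 min = 7:40 AM.
The standup starts at 7:40 AM + 99 min = 9:19 AM.
The onboarding session starts at 9:19 AM − 129 min = 7:10 AM.

7:10 AM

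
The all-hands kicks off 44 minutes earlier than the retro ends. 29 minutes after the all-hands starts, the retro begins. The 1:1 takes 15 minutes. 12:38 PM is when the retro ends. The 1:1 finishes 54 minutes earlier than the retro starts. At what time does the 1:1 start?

The all-hands starts at 12:38 PM − 44 min = 11:54 AM.
The retro starts at 11:54 AM + 29 min = 12:23 PM.
The 1:1 ends at 12:23 PM − 54 min = 11:29 AM.
The 1:1 starts at 11:29 AM − 15 min = 11:14 AM.

11:14 AM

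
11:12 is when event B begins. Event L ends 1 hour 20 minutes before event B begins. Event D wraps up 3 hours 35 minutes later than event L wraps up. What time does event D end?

Event L ends at 11:12 − 80 min = 09:52.
Event D ends at 09:52 + 215 min = 13:27.

13:27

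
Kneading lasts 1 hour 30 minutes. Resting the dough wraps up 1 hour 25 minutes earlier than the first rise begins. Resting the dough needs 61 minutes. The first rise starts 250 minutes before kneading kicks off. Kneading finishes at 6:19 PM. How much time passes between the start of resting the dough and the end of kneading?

Kneading starts at 6:19 PM − 90 min = 4:49 PM.
The first rise starts at 4:49 PM − 250 min = 12:39 PM.
Resting the dough ends at 12:39 PM − 85 min = 11:14 AM.
Resting the dough starts at 11:14 AM − 61 min = 10:13 AM.
From 10:13 AM to 6:19 PM is 8 hours 6 minutes.

8 hours 6 minutes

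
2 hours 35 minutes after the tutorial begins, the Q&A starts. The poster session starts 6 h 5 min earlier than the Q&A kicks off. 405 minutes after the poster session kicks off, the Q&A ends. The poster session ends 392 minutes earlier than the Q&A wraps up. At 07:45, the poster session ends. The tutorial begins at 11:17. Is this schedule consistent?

The Q&A starts at 11:17 + 155 min = 13:52.
The poster session starts at 13:52 − 365 min = 07:47.
The Q&A ends at 07:47 + 405 min = 14:32.
The poster session ends at 14:32 − 392 min = 08:00.
But the poster session is also said to end at 07:45 — a 15-minute conflict.

No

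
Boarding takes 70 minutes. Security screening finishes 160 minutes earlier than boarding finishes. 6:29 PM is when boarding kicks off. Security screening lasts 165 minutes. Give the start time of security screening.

2:14 PM

Boarding ends at 6:29 PM + 70 min = 7:39 PM.
Security screening ends at 7:39 PM − 160 min = 4:59 PM.
Security screening starts at 4:59 PM − 165 min = 2:14 PM.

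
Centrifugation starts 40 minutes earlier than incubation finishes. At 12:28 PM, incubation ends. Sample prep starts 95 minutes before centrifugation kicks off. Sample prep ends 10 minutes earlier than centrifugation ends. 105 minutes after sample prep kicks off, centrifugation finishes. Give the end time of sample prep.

11:48 AM

Centrifugation starts at 12:28 PM − 40 min = 11:48 AM.
Sample prep starts at 11:48 AM − 95 min = 10:13 AM.
Centrifugation ends at 10:13 AM + 105 min = 11:58 AM.
Sample prep ends at 11:58 AM − 10 min = 11:48 AM.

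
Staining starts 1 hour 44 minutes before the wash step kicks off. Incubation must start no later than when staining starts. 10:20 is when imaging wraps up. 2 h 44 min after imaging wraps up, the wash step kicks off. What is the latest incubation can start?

The wash step starts at 10:20 + 164 min = 13:04.
Staining starts at 13:04 − 104 min = 11:20.
Incubation is bounded by staining, so the latest it can start is 11:20.

11:20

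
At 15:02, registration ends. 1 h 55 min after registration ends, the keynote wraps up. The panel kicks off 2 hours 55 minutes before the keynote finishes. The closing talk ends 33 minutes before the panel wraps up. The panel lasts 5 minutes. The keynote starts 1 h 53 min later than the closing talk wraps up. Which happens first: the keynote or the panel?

The keynote ends at 15:02 + 115 min = 16:57.
The panel starts at 16:57 − 175 min = 14:02.
The panel ends at 14:02 + 5 min = 14:07.
The closing talk ends at 14:07 − 33 min = 13:34.
The keynote starts at 13:34 + 113 min = 15:27.
The keynote starts at 15:27 and the panel starts at 14:02, so the panel is first.

the panel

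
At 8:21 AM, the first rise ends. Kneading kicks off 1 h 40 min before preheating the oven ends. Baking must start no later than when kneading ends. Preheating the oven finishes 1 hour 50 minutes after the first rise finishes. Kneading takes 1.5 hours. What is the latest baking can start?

Preheating the oven ends at 8:21 AM + 110 min = 10:11 AM.
Kneading starts at 10:11 AM − 100 min = 8:31 AM.
Kneading ends at 8:31 AM + 90 min = 10:01 AM.
Baking is bounded by kneading, so the latest it can start is 10:01 AM.

10:01 AM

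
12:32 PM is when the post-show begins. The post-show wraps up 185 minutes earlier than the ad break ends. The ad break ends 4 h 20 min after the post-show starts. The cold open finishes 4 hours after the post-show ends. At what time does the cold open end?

The ad break ends at 12:32 PM + 260 min = 4:52 PM.
The post-show ends at 4:52 PM − 185 min = 1:47 PM.
The cold open ends at 1:47 PM + 240 min = 5:47 PM.

5:47 PM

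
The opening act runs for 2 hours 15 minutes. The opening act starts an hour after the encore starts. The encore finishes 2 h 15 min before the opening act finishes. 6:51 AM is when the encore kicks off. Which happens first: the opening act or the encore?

the encore

The opening act starts at 6:51 AM + 60 min = 7:51 AM.
The opening act starts at 7:51 AM and the encore starts at 6:51 AM, so the encore is first.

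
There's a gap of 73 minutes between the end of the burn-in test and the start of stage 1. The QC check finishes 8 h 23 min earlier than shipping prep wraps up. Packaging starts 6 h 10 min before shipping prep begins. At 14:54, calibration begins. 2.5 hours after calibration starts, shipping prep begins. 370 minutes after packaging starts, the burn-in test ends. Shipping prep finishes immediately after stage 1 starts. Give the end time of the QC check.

10:14

Shipping prep starts at 14:54 + 150 min = 17:24.
Packaging starts at 17:24 − 370 min = 11:14.
The burn-in test ends at 11:14 + 370 min = 17:24.
Stage 1 starts at 17:24 + 73 min = 18:37.
So shipping prep ends at 18:37.
The QC check ends at 18:37 − 503 min = 10:14.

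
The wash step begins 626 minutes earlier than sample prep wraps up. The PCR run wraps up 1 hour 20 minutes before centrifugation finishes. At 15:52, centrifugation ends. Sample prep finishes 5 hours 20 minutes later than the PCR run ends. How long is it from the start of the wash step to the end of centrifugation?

6 hours 26 minutes

The PCR run ends at 15:52 − 80 min = 14:32.
Sample prep ends at 14:32 + 320 min = 19:52.
The wash step starts at 19:52 − 626 min = 09:26.
From 09:26 to 15:52 is 6 hours 26 minutes.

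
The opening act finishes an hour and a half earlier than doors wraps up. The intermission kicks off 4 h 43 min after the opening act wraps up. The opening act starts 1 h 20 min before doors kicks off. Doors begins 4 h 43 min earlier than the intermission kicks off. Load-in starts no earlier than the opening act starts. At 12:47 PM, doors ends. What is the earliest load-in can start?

The opening act ends at 12:47 PM − 90 min = 11:17 AM.
The intermission starts at 11:17 AM + 283 min = 4:00 PM.
Doors starts at 4:00 PM − 283 min = 11:17 AM.
The opening act starts at 11:17 AM − 80 min = 9:57 AM.
Load-in is bounded by the opening act, so the earliest it can start is 9:57 AM.

9:57 AM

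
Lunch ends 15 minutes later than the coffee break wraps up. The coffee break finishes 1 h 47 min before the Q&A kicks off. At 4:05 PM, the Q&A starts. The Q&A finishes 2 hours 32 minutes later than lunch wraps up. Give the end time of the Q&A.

The coffee break ends at 4:05 PM − 107 min = 2:18 PM.
Lunch ends at 2:18 PM + 15 min = 2:33 PM.
The Q&A ends at 2:33 PM + 152 min = 5:05 PM.

5:05 PM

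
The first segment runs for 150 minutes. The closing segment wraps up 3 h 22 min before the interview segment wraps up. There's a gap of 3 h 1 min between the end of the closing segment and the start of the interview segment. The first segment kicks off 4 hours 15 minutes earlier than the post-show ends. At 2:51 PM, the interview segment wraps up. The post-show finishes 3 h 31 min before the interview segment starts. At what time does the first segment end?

The closing segment ends at 2:51 PM − 202 min = 11:29 AM.
The interview segment starts at 11:29 AM + 181 min = 2:30 PM.
The post-show ends at 2:30 PM − 211 min = 10:59 AM.
The first segment starts at 10:59 AM − 255 min = 6:44 AM.
The first segment ends at 6:44 AM + 150 min = 9:14 AM.

9:14 AM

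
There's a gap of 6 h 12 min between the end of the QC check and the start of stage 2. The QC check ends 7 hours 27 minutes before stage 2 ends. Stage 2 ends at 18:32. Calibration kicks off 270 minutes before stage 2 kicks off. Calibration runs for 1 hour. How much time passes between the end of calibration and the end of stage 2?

The QC check ends at 18:32 − 447 min = 11:05.
Stage 2 starts at 11:05 + 372 min = 17:17.
Calibration starts at 17:17 − 270 min = 12:47.
Calibration ends at 12:47 + 60 min = 13:47.
From 13:47 to 18:32 is 4 hours 45 minutes.

4 hours 45 minutes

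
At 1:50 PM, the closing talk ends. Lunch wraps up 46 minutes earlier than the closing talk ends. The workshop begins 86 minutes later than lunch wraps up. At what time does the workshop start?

Lunch ends at 1:50 PM − 46 min = 1:04 PM.
The workshop starts at 1:04 PM + 86 min = 2:30 PM.

2:30 PM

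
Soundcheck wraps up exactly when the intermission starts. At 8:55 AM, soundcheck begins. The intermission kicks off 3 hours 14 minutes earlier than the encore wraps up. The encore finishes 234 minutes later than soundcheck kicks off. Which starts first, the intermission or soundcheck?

soundcheck

The encore ends at 8:55 AM + 234 min = 12:49 PM.
The intermission starts at 12:49 PM − 194 min = 9:35 AM.
The intermission starts at 9:35 AM and soundcheck starts at 8:55 AM, so soundcheck is first.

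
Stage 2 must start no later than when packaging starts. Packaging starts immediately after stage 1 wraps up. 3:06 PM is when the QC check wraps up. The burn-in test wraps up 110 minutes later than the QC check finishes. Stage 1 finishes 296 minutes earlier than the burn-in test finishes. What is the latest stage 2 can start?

The burn-in test ends at 3:06 PM + 110 min = 4:56 PM.
Stage 1 ends at 4:56 PM − 296 min = 12:00 PM.
So packaging starts at 12:00 PM.
Stage 2 is bounded by packaging, so the latest it can start is 12:00 PM.

12:00 PM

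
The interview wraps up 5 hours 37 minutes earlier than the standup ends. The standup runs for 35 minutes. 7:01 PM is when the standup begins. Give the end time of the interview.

1:59 PM

The standup ends at 7:01 PM + 35 min = 7:36 PM.
The interview ends at 7:36 PM − 337 min = 1:59 PM.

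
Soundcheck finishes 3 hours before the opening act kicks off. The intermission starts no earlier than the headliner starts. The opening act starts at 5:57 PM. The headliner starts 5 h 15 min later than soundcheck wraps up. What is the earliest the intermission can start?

Soundcheck ends at 5:57 PM − 180 min = 2:57 PM.
The headliner starts at 2:57 PM + 315 min = 8:12 PM.
The intermission is bounded by the headliner, so the earliest it can start is 8:12 PM.

8:12 PM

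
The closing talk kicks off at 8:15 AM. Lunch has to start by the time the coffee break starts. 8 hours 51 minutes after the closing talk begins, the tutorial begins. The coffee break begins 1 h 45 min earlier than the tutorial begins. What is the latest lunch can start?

The tutorial starts at 8:15 AM + 531 min = 5:06 PM.
The coffee break starts at 5:06 PM − 105 min = 3:21 PM.
Lunch is bounded by the coffee break, so the latest it can start is 3:21 PM.

3:21 PM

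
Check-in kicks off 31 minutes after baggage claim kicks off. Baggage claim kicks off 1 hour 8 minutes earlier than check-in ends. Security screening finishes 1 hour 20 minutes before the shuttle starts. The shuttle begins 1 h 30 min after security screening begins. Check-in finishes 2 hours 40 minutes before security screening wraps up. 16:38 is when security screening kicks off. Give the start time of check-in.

13:31

The shuttle starts at 16:38 + 90 min = 18:08.
Security screening ends at 18:08 − 80 min = 16:48.
Check-in ends at 16:48 − 160 min = 14:08.
Baggage claim starts at 14:08 − 68 min = 13:00.
Check-in starts at 13:00 + 31 min = 13:31.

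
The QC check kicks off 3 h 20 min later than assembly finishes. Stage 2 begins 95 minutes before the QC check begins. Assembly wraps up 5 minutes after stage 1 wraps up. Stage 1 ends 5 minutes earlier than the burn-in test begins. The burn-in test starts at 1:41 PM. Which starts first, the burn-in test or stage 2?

the burn-in test

Stage 1 ends at 1:41 PM − 5 min = 1:36 PM.
Assembly ends at 1:36 PM + 5 min = 1:41 PM.
The QC check starts at 1:41 PM + 200 min = 5:01 PM.
Stage 2 starts at 5:01 PM − 95 min = 3:26 PM.
The burn-in test starts at 1:41 PM and stage 2 starts at 3:26 PM, so the burn-in test is first.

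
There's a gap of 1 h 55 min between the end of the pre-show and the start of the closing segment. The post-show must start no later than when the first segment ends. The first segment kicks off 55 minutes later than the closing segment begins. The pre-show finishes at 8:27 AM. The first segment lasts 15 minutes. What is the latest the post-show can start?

The closing segment starts at 8:27 AM + 115 min = 10:22 AM.
The first segment starts at 10:22 AM + 55 min = 11:17 AM.
The first segment ends at 11:17 AM + 15 min = 11:32 AM.
The post-show is bounded by the first segment, so the latest it can start is 11:32 AM.

11:32 AM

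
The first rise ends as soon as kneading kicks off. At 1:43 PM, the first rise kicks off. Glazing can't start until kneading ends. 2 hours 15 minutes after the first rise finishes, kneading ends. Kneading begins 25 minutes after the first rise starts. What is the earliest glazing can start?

Kneading starts at 1:43 PM + 25 min = 2:08 PM.
So the first rise ends at 2:08 PM.
Kneading ends at 2:08 PM + 135 min = 4:23 PM.
Glazing is bounded by kneading, so the earliest it can start is 4:23 PM.

4:23 PM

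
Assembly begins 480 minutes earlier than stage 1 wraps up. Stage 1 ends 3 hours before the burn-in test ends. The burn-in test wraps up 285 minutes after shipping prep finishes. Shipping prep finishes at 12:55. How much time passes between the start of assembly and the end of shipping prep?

375 minutes

The burn-in test ends at 12:55 + 285 min = 17:40.
Stage 1 ends at 17:40 − 180 min = 14:40.
Assembly starts at 14:40 − 480 min = 06:40.
From 06:40 to 12:55 is 375 minutes.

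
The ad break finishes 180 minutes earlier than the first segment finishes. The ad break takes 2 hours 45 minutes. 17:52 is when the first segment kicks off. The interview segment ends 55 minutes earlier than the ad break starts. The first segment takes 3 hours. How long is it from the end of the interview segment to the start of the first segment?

The first segment ends at 17:52 + 180 min = 20:52.
The ad break ends at 20:52 − 180 min = 17:52.
The ad break starts at 17:52 − 165 min = 15:07.
The interview segment ends at 15:07 − 55 min = 14:12.
From 14:12 to 17:52 is 3 hours 40 minutes.

3 hours 40 minutes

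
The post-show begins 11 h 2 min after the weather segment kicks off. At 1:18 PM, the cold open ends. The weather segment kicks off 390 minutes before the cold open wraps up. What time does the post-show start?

The weather segment starts at 1:18 PM − 390 min = 6:48 AM.
The post-show starts at 6:48 AM + 662 min = 5:50 PM.

5:50 PM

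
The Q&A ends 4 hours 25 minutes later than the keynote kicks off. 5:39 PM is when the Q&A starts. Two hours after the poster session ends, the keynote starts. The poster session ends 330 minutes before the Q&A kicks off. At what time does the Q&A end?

The poster session ends at 5:39 PM − 330 min = 12:09 PM.
The keynote starts at 12:09 PM + 120 min = 2:09 PM.
The Q&A ends at 2:09 PM + 265 min = 6:34 PM.

6:34 PM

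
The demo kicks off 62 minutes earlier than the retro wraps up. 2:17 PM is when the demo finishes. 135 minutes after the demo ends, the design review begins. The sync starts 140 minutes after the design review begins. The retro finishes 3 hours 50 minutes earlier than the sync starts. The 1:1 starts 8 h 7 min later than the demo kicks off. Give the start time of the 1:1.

The design review starts at 2:17 PM + 135 min = 4:32 PM.
The sync starts at 4:32 PM + 140 min = 6:52 PM.
The retro ends at 6:52 PM − 230 min = 3:02 PM.
The demo starts at 3:02 PM − 62 min = 2:00 PM.
The 1:1 starts at 2:00 PM + 487 min = 10:07 PM.

10:07 PM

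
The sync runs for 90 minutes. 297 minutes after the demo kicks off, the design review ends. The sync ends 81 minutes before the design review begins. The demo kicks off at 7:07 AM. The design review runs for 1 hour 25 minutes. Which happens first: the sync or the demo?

the demo

The design review ends at 7:07 AM + 297 min = 12:04 PM.
The design review starts at 12:04 PM − 85 min = 10:39 AM.
The sync ends at 10:39 AM − 81 min = 9:18 AM.
The sync starts at 9:18 AM − 90 min = 7:48 AM.
The sync starts at 7:48 AM and the demo starts at 7:07 AM, so the demo is first.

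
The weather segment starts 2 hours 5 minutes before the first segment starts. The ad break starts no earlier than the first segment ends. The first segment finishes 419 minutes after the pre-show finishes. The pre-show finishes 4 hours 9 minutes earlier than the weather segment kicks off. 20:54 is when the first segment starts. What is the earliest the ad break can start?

21:39

The weather segment starts at 20:54 − 125 min = 18:49.
The pre-show ends at 18:49 − 249 min = 14:40.
The first segment ends at 14:40 + 419 min = 21:39.
The ad break is bounded by the first segment, so the earliest it can start is 21:39.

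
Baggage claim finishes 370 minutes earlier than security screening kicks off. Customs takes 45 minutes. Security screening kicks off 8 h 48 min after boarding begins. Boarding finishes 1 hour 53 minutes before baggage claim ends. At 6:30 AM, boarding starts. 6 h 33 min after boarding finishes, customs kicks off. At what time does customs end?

Security screening starts at 6:30 AM + 528 min = 3:18 PM.
Baggage claim ends at 3:18 PM − 370 min = 9:08 AM.
Boarding ends at 9:08 AM − 113 min = 7:15 AM.
Customs starts at 7:15 AM + 393 min = 1:48 PM.
Customs ends at 1:48 PM + 45 min = 2:33 PM.

2:33 PM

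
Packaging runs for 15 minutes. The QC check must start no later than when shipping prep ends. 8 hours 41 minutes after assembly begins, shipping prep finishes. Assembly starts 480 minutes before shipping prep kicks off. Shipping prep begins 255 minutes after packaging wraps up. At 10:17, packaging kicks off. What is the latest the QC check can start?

Packaging ends at 10:17 + 15 min = 10:32.
Shipping prep starts at 10:32 + 255 min = 14:47.
Assembly starts at 14:47 − 480 min = 06:47.
Shipping prep ends at 06:47 + 521 min = 15:28.
The QC check is bounded by shipping prep, so the latest it can start is 15:28.

15:28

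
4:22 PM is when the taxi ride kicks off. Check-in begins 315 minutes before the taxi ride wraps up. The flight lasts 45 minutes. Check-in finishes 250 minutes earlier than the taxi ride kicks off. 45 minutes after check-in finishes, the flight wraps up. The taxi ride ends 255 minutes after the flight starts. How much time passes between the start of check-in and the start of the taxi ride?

Check-in ends at 4:22 PM − 250 min = 12:12 PM.
The flight ends at 12:12 PM + 45 min = 12:57 PM.
The flight starts at 12:57 PM − 45 min = 12:12 PM.
The taxi ride ends at 12:12 PM + 255 min = 4:27 PM.
Check-in starts at 4:27 PM − 315 min = 11:12 AM.
From 11:12 AM to 4:22 PM is 5 h 10 min.

5 h 10 min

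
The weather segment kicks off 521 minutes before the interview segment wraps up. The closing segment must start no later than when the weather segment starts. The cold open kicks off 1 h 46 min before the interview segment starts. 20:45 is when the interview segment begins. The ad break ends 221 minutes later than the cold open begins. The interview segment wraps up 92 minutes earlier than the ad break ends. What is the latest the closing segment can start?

12:27

The cold open starts at 20:45 − 106 min = 18:59.
The ad break ends at 18:59 + 221 min = 22:40.
The interview segment ends at 22:40 − 92 min = 21:08.
The weather segment starts at 21:08 − 521 min = 12:27.
The closing segment is bounded by the weather segment, so the latest it can start is 12:27.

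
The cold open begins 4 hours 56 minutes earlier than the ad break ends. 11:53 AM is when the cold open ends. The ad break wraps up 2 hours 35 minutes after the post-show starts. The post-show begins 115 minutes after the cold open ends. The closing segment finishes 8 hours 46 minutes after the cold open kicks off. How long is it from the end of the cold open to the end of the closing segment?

The post-show starts at 11:53 AM + 115 min = 1:48 PM.
The ad break ends at 1:48 PM + 155 min = 4:23 PM.
The cold open starts at 4:23 PM − 296 min = 11:27 AM.
The closing segment ends at 11:27 AM + 526 min = 8:13 PM.
From 11:53 AM to 8:13 PM is 8 hours 20 minutes.

8 hours 20 minutes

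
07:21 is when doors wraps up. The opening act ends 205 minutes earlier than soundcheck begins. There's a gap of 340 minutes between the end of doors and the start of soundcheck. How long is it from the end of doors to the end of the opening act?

135 minutes

Soundcheck starts at 07:21 + 340 min = 13:01.
The opening act ends at 13:01 − 205 min = 09:36.
From 07:21 to 09:36 is 135 minutes.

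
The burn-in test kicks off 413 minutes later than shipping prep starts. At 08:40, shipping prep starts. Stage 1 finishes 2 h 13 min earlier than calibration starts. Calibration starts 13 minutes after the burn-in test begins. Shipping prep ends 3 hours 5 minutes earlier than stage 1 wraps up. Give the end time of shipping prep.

The burn-in test starts at 08:40 + 413 min = 15:33.
Calibration starts at 15:33 + 13 min = 15:46.
Stage 1 ends at 15:46 − 133 min = 13:33.
Shipping prep ends at 13:33 − 185 min = 10:28.

10:28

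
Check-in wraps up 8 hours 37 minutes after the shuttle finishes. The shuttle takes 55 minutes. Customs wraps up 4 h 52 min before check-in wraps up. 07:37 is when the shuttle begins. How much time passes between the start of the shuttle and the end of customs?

280 minutes

The shuttle ends at 07:37 + 55 min = 08:32.
Check-in ends at 08:32 + 517 min = 17:09.
Customs ends at 17:09 − 292 min = 12:17.
From 07:37 to 12:17 is 280 minutes.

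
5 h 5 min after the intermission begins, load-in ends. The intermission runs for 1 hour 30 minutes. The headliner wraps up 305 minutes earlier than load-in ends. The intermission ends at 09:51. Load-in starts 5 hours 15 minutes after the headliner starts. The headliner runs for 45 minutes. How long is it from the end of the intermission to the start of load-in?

The intermission starts at 09:51 − 90 min = 08:21.
Load-in ends at 08:21 + 305 min = 13:26.
The headliner ends at 13:26 − 305 min = 08:21.
The headliner starts at 08:21 − 45 min = 07:36.
Load-in starts at 07:36 + 315 min = 12:51.
From 09:51 to 12:51 is 180 minutes.

180 minutes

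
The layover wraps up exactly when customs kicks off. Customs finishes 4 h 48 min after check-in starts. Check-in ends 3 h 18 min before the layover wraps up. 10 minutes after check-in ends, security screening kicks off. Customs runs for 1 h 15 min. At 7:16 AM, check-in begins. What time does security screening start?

Customs ends at 7:16 AM + 288 min = 12:04 PM.
Customs starts at 12:04 PM − 75 min = 10:49 AM.
So the layover ends at 10:49 AM.
Check-in ends at 10:49 AM − 198 min = 7:31 AM.
Security screening starts at 7:31 AM + 10 min = 7:41 AM.

7:41 AM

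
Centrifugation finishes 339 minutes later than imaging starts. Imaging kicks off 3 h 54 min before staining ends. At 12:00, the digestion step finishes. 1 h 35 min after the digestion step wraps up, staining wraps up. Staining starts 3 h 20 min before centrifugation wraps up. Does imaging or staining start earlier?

imaging

Staining ends at 12:00 + 95 min = 13:35.
Imaging starts at 13:35 − 234 min = 09:41.
Centrifugation ends at 09:41 + 339 min = 15:20.
Staining starts at 15:20 − 200 min = 12:00.
Imaging starts at 09:41 and staining starts at 12:00, so imaging is first.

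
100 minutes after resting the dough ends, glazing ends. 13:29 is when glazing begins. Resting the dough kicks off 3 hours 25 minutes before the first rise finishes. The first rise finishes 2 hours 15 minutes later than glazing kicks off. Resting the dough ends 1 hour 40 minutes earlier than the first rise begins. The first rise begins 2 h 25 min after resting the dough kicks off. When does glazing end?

14:44

The first rise ends at 13:29 + 135 min = 15:44.
Resting the dough starts at 15:44 − 205 min = 12:19.
The first rise starts at 12:19 + 145 min = 14:44.
Resting the dough ends at 14:44 − 100 min = 13:04.
Glazing ends at 13:04 + 100 min = 14:44.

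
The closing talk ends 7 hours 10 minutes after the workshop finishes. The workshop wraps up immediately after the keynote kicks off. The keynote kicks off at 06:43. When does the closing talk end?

The workshop ends at 06:43.
The closing talk ends at 06:43 + 430 min = 13:53.

13:53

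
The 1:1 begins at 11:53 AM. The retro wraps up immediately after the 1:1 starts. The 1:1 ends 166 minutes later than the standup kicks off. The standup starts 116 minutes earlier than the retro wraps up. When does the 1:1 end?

12:43 PM

The retro ends at 11:53 AM.
The standup starts at 11:53 AM − 116 min = 9:57 AM.
The 1:1 ends at 9:57 AM + 166 min = 12:43 PM.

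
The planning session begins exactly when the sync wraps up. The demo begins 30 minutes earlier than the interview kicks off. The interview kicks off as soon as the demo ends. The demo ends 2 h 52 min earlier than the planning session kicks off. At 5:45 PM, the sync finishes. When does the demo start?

The planning session starts at 5:45 PM.
The demo ends at 5:45 PM − 172 min = 2:53 PM.
So the interview starts at 2:53 PM.
The demo starts at 2:53 PM − 30 min = 2:23 PM.

2:23 PM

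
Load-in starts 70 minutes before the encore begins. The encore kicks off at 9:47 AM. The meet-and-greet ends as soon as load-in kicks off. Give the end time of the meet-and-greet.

8:37 AM

Load-in starts at 9:47 AM − 70 min = 8:37 AM.
So the meet-and-greet ends at 8:37 AM.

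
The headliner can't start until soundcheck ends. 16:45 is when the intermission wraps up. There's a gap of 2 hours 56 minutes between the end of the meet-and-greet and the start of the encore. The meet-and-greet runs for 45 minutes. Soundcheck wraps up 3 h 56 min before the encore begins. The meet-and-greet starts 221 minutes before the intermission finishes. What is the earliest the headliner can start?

The meet-and-greet starts at 16:45 − 221 min = 13:04.
The meet-and-greet ends at 13:04 + 45 min = 13:49.
The encore starts at 13:49 + 176 min = 16:45.
Soundcheck ends at 16:45 − 236 min = 12:49.
The headliner is bounded by soundcheck, so the earliest it can start is 12:49.

12:49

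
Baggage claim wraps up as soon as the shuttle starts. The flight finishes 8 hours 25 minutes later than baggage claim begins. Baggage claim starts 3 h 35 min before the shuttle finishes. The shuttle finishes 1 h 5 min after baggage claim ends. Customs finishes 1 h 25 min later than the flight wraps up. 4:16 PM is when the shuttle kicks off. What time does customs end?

Baggage claim ends at 4:16 PM.
The shuttle ends at 4:16 PM + 65 min = 5:21 PM.
Baggage claim starts at 5:21 PM − 215 min = 1:46 PM.
The flight ends at 1:46 PM + 505 min = 10:11 PM.
Customs ends at 10:11 PM + 85 min = 11:36 PM.

11:36 PM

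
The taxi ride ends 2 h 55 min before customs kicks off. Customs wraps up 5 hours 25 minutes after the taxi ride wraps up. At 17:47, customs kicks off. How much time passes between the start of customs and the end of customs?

2 hours 30 minutes

The taxi ride ends at 17:47 − 175 min = 14:52.
Customs ends at 14:52 + 325 min = 20:17.
From 17:47 to 20:17 is 2 hours 30 minutes.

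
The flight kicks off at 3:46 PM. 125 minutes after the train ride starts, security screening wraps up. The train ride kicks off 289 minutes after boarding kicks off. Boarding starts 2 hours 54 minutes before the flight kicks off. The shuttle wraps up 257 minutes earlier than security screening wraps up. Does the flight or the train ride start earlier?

Boarding starts at 3:46 PM − 174 min = 12:52 PM.
The train ride starts at 12:52 PM + 289 min = 5:41 PM.
The flight starts at 3:46 PM and the train ride starts at 5:41 PM, so the flight is first.

the flight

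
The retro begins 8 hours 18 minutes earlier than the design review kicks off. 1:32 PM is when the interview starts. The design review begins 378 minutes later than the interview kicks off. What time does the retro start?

11:32 AM

The design review starts at 1:32 PM + 378 min = 7:50 PM.
The retro starts at 7:50 PM − 498 min = 11:32 AM.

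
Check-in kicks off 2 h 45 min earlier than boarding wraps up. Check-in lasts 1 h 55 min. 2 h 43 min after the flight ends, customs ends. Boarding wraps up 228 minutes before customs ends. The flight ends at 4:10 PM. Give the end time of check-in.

2:15 PM

Customs ends at 4:10 PM + 163 min = 6:53 PM.
Boarding ends at 6:53 PM − 228 min = 3:05 PM.
Check-in starts at 3:05 PM − 165 min = 12:20 PM.
Check-in ends at 12:20 PM + 115 min = 2:15 PM.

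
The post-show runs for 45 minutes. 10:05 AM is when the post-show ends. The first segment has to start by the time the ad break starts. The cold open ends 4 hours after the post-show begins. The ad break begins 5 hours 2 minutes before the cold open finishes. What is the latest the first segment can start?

The post-show starts at 10:05 AM − 45 min = 9:20 AM.
The cold open ends at 9:20 AM + 240 min = 1:20 PM.
The ad break starts at 1:20 PM − 302 min = 8:18 AM.
The first segment is bounded by the ad break, so the latest it can start is 8:18 AM.

8:18 AM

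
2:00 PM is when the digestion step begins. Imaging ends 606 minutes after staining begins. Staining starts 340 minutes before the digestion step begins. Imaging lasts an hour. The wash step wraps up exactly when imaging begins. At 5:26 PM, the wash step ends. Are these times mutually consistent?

Yes

Staining starts at 2:00 PM − 340 min = 8:20 AM.
Imaging ends at 8:20 AM + 606 min = 6:26 PM.
Imaging starts at 6:26 PM − 60 min = 5:26 PM.
So the wash step ends at 5:26 PM.
That matches the stated 5:26 PM, so the schedule is consistent.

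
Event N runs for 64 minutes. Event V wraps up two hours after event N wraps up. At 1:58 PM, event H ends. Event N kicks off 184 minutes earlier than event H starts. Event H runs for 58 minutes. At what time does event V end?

Event H starts at 1:58 PM − 58 min = 1:00 PM.
Event N starts at 1:00 PM − 184 min = 9:56 AM.
Event N ends at 9:56 AM + 64 min = 11:00 AM.
Event V ends at 11:00 AM + 120 min = 1:00 PM.

1:00 PM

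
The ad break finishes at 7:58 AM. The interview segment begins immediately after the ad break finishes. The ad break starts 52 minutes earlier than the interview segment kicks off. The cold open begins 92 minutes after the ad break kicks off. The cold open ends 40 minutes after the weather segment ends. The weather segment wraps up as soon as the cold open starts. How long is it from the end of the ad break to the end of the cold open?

The interview segment starts at 7:58 AM.
The ad break starts at 7:58 AM − 52 min = 7:06 AM.
The cold open starts at 7:06 AM + 92 min = 8:38 AM.
So the weather segment ends at 8:38 AM.
The cold open ends at 8:38 AM + 40 min = 9:18 AM.
From 7:58 AM to 9:18 AM is 80 minutes.

80 minutes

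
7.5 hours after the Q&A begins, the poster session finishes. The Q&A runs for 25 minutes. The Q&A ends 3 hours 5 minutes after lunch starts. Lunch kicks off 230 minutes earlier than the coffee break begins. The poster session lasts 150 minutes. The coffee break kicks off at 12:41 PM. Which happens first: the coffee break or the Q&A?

Lunch starts at 12:41 PM − 230 min = 8:51 AM.
The Q&A ends at 8:51 AM + 185 min = 11:56 AM.
The Q&A starts at 11:56 AM − 25 min = 11:31 AM.
The coffee break starts at 12:41 PM and the Q&A starts at 11:31 AM, so the Q&A is first.

the Q&A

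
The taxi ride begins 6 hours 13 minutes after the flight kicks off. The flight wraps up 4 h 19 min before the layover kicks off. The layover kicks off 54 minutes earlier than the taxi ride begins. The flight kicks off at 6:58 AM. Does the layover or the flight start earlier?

The taxi ride starts at 6:58 AM + 373 min = 1:11 PM.
The layover starts at 1:11 PM − 54 min = 12:17 PM.
The layover starts at 12:17 PM and the flight starts at 6:58 AM, so the flight is first.

the flight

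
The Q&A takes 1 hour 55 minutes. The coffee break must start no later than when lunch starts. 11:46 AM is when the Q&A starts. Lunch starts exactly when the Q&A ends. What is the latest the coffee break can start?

1:41 PM

The Q&A ends at 11:46 AM + 115 min = 1:41 PM.
So lunch starts at 1:41 PM.
The coffee break is bounded by lunch, so the latest it can start is 1:41 PM.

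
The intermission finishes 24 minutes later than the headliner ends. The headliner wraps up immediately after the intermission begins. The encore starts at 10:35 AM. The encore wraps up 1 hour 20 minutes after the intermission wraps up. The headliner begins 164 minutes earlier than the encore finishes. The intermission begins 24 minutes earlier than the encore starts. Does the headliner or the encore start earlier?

the headliner

The intermission starts at 10:35 AM − 24 min = 10:11 AM.
So the headliner ends at 10:11 AM.
The intermission ends at 10:11 AM + 24 min = 10:35 AM.
The encore ends at 10:35 AM + 80 min = 11:55 AM.
The headliner starts at 11:55 AM − 164 min = 9:11 AM.
The headliner starts at 9:11 AM and the encore starts at 10:35 AM, so the headliner is first.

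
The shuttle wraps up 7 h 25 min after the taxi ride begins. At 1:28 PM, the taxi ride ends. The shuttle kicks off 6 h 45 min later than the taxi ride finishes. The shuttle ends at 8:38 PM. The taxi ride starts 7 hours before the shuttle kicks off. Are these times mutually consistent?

The shuttle starts at 1:28 PM + 405 min = 8:13 PM.
The taxi ride starts at 8:13 PM − 420 min = 1:13 PM.
The shuttle ends at 1:13 PM + 445 min = 8:38 PM.
That matches the stated 8:38 PM, so the schedule is consistent.

Yes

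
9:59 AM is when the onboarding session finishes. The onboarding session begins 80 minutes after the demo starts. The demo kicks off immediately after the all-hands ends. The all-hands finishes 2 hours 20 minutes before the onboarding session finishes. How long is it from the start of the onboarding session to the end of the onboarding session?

1 hour

The all-hands ends at 9:59 AM − 140 min = 7:39 AM.
So the demo starts at 7:39 AM.
The onboarding session starts at 7:39 AM + 80 min = 8:59 AM.
From 8:59 AM to 9:59 AM is 1 hour.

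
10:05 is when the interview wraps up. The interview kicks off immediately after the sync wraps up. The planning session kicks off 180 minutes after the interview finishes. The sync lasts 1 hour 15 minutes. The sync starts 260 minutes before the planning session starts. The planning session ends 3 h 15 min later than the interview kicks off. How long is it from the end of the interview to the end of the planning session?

190 minutes

The planning session starts at 10:05 + 180 min = 13:05.
The sync starts at 13:05 − 260 min = 08:45.
The sync ends at 08:45 + 75 min = 10:00.
So the interview starts at 10:00.
The planning session ends at 10:00 + 195 min = 13:15.
From 10:05 to 13:15 is 190 minutes.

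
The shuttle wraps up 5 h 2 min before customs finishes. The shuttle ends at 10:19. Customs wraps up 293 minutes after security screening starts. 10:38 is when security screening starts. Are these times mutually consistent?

No

Customs ends at 10:38 + 293 min = 15:31.
The shuttle ends at 15:31 − 302 min = 10:29.
But the shuttle is also said to end at 10:19 — a 10-minute conflict.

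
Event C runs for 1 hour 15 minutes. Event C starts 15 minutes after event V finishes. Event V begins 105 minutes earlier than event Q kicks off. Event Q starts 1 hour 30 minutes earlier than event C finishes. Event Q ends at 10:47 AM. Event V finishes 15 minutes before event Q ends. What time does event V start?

Event V ends at 10:47 AM − 15 min = 10:32 AM.
Event C starts at 10:32 AM + 15 min = 10:47 AM.
Event C ends at 10:47 AM + 75 min = 12:02 PM.
Event Q starts at 12:02 PM − 90 min = 10:32 AM.
Event V starts at 10:32 AM − 105 min = 8:47 AM.

8:47 AM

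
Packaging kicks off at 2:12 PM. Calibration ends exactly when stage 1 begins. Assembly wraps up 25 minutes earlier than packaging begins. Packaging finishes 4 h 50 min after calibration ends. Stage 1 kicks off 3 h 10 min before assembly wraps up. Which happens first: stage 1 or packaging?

Assembly ends at 2:12 PM − 25 min = 1:47 PM.
Stage 1 starts at 1:47 PM − 190 min = 10:37 AM.
Stage 1 starts at 10:37 AM and packaging starts at 2:12 PM, so stage 1 is first.

stage 1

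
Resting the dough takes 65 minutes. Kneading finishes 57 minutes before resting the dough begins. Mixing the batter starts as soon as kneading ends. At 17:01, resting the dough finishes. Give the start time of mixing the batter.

Resting the dough starts at 17:01 − 65 min = 15:56.
Kneading ends at 15:56 − 57 min = 14:59.
So mixing the batter starts at 14:59.

14:59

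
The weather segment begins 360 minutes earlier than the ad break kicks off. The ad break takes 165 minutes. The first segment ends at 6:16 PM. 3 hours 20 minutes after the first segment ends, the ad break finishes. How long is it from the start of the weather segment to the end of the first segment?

5 h 25 min

The ad break ends at 6:16 PM + 200 min = 9:36 PM.
The ad break starts at 9:36 PM − 165 min = 6:51 PM.
The weather segment starts at 6:51 PM − 360 min = 12:51 PM.
From 12:51 PM to 6:16 PM is 5 h 25 min.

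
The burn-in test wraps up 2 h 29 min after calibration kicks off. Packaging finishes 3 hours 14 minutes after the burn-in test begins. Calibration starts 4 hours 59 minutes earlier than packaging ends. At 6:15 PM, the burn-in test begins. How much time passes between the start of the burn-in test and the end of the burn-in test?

44 minutes

Packaging ends at 6:15 PM + 194 min = 9:29 PM.
Calibration starts at 9:29 PM − 299 min = 4:30 PM.
The burn-in test ends at 4:30 PM + 149 min = 6:59 PM.
From 6:15 PM to 6:59 PM is 44 minutes.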